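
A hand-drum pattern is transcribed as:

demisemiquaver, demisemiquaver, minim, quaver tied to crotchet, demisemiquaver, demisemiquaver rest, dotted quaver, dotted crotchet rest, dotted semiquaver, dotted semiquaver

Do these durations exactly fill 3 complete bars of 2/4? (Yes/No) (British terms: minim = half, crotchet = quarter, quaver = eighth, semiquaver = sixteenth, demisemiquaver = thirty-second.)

No

One bar of 2/4 = 16 thirty-second notes, so 3 bars = 48.
In thirty-second notes: demisemiquaver = 1; demisemiquaver = 1; minim = 16; quaver tied to crotchet (quaver + crotchet) = 12; demisemiquaver = 1; demisemiquaver rest = 1; dotted quaver = 6; dotted crotchet rest = 12; dotted semiquaver = 3; dotted semiquaver = 3.
Total: 1 + 1 + 16 + 12 + 1 + 1 + 6 + 12 + 3 + 3 = 56.
56 exceeds 48, so the answer is No.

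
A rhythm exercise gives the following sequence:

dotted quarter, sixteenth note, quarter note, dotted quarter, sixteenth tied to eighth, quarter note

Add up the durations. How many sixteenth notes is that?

Convert each value to sixteenth notes: dotted quarter = 6; sixteenth note = 1; quarter note = 4; dotted quarter = 6; sixteenth tied to eighth (sixteenth + eighth) = 3; quarter note = 4.
Altogether 6 + 1 + 4 + 6 + 3 + 4 = 24 sixteenth notes.

24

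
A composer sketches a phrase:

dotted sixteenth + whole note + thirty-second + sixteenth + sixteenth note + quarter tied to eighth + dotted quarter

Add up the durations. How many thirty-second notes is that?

64

In thirty-second notes: dotted sixteenth = 3; whole note = 32; thirty-second = 1; sixteenth = 2; sixteenth note = 2; quarter tied to eighth (quarter + eighth) = 12; dotted quarter = 12.
Sum: 3 + 32 + 1 + 2 + 2 + 12 + 12 = 64 thirty-second notes.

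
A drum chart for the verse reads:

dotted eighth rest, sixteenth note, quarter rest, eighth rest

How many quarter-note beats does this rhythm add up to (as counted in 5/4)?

2.5

One quarter-note beat = 4 sixteenth notes.
In sixteenth notes: dotted eighth rest = 3; sixteenth note = 1; quarter rest = 4; eighth rest = 2.
Adding: 3 + 1 + 4 + 2 = 10.
10 ÷ 4 = 2.5 beats.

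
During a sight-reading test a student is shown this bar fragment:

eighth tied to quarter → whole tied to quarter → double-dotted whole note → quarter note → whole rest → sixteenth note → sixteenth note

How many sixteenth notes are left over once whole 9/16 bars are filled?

One bar of 9/16 = 9 sixteenth notes.
Each duration in sixteenth notes: eighth tied to quarter (eighth + quarter) = 6; whole tied to quarter (whole + quarter) = 20; double-dotted whole note = 28; quarter note = 4; whole rest = 16; sixteenth note = 1; sixteenth note = 1.
Altogether 6 + 20 + 28 + 4 + 16 + 1 + 1 = 76.
76 ÷ 9 = 8 complete bars with 4 sixteenth notes remaining.

4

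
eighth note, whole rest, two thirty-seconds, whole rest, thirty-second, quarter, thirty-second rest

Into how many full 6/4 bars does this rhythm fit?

One bar of 6/4 = 48 thirty-second notes.
Express everything in thirty-second notes: eighth note = 4; whole rest = 32; thirty-second = 1; thirty-second = 1; whole rest = 32; thirty-second = 1; quarter = 8; thirty-second rest = 1.
Sum: 4 + 32 + 1 + 1 + 32 + 1 + 8 + 1 = 80.
80 ÷ 48 = 1 complete bar with 32 left over.

1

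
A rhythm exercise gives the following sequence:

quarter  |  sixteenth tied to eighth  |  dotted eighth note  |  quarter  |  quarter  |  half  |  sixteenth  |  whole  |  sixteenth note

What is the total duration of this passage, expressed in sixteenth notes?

44

Each duration in sixteenth notes: quarter = 4; sixteenth tied to eighth (sixteenth + eighth) = 3; dotted eighth note = 3; quarter = 4; quarter = 4; half = 8; sixteenth = 1; whole = 16; sixteenth note = 1.
Total: 4 + 3 + 3 + 4 + 4 + 8 + 1 + 16 + 1 = 44 sixteenth notes.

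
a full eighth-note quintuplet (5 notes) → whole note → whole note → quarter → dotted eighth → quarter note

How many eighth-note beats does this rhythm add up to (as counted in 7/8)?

One eighth-note beat = 2 sixteenth notes.
Working in sixteenth notes: a full eighth-note quintuplet (5 notes) (five quintuplet eighths span one half) = 8; whole note = 16; whole note = 16; quarter = 4; dotted eighth = 3; quarter note = 4.
Sum: 8 + 16 + 16 + 4 + 3 + 4 = 51.
51 ÷ 2 = 25.5 beats.

25.5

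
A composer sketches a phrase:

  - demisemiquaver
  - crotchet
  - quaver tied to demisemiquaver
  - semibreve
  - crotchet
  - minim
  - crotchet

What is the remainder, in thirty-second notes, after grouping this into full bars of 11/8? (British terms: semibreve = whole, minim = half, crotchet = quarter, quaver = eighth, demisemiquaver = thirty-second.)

34

One bar of 11/8 = 44 thirty-second notes.
Working in thirty-second notes: demisemiquaver = 1; crotchet = 8; quaver tied to demisemiquaver (quaver + demisemiquaver) = 5; semibreve = 32; crotchet = 8; minim = 16; crotchet = 8.
Altogether 1 + 8 + 5 + 32 + 8 + 16 + 8 = 78.
78 ÷ 44 = 1 complete bar with 34 thirty-second notes remaining.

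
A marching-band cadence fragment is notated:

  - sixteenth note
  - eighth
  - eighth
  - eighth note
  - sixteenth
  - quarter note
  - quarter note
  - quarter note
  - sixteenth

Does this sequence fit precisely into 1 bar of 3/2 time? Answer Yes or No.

One bar of 3/2 = 24 sixteenth notes.
Convert each value to sixteenth notes: sixteenth note = 1; eighth = 2; eighth = 2; eighth note = 2; sixteenth = 1; quarter note = 4; quarter note = 4; quarter note = 4; sixteenth = 1.
Adding: 1 + 2 + 2 + 2 + 1 + 4 + 4 + 4 + 1 = 21.
21 falls short of 24, so the answer is No.

No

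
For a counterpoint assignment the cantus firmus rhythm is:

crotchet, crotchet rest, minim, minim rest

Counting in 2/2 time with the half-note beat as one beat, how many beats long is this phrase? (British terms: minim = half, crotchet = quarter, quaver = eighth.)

3

One half-note beat = 2 quarter notes.
Working in quarter notes: crotchet = 1; crotchet rest = 1; minim = 2; minim rest = 2.
Adding: 1 + 1 + 2 + 2 = 6.
6 ÷ 2 = 3 beats.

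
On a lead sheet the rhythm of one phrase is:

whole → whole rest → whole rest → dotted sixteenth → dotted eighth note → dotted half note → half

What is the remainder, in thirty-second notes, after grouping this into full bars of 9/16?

1

One bar of 9/16 = 18 thirty-second notes.
Each duration in thirty-second notes: whole = 32; whole rest = 32; whole rest = 32; dotted sixteenth = 3; dotted eighth note = 6; dotted half note = 24; half = 16.
Altogether 32 + 32 + 32 + 3 + 6 + 24 + 16 = 145.
145 ÷ 18 = 8 complete bars with 1 thirty-second note remaining.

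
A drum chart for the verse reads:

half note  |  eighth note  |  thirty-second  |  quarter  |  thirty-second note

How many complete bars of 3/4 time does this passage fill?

1

One bar of 3/4 = 24 thirty-second notes.
Convert each value to thirty-second notes: half note = 16; eighth note = 4; thirty-second = 1; quarter = 8; thirty-second note = 1.
Sum: 16 + 4 + 1 + 8 + 1 = 30.
30 ÷ 24 = 1 complete bar with 6 left over.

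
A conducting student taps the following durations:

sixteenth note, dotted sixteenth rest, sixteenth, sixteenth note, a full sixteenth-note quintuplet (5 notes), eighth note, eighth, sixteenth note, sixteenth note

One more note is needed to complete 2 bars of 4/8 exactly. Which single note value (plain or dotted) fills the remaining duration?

dotted sixteenth note

2 bars of 4/8 = 32 thirty-second notes.
Each duration in thirty-second notes: sixteenth note = 2; dotted sixteenth rest = 3; sixteenth = 2; sixteenth note = 2; a full sixteenth-note quintuplet (5 notes) (five quintuplet sixteenths span one quarter) = 8; eighth note = 4; eighth = 4; sixteenth note = 2; sixteenth note = 2.
Sum: 2 + 3 + 2 + 2 + 8 + 4 + 4 + 2 + 2 = 29.
Remaining: 32 − 29 = 3 thirty-second notes, which is a dotted sixteenth note.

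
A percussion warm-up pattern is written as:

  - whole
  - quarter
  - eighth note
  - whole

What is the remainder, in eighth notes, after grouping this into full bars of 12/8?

One bar of 12/8 = 12 eighth notes.
Express everything in eighth notes: whole = 8; quarter = 2; eighth note = 1; whole = 8.
Altogether 8 + 2 + 1 + 8 = 19.
19 ÷ 12 = 1 complete bar with 7 eighth notes remaining.

7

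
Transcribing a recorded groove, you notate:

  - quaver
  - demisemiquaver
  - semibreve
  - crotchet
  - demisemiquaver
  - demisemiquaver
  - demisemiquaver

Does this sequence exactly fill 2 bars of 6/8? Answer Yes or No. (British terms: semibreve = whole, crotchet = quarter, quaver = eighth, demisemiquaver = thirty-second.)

One bar of 6/8 = 24 thirty-second notes, so 2 bars = 48.
In thirty-second notes: quaver = 4; demisemiquaver = 1; semibreve = 32; crotchet = 8; demisemiquaver = 1; demisemiquaver = 1; demisemiquaver = 1.
Altogether 4 + 1 + 32 + 8 + 1 + 1 + 1 = 48.
48 equals 48, so the answer is Yes.

Yes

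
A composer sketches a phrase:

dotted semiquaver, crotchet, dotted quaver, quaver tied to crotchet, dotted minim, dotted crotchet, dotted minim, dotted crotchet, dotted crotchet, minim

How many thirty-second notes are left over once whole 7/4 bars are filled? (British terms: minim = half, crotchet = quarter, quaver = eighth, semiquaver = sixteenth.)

17

One bar of 7/4 = 56 thirty-second notes.
In thirty-second notes: dotted semiquaver = 3; crotchet = 8; dotted quaver = 6; quaver tied to crotchet (quaver + crotchet) = 12; dotted minim = 24; dotted crotchet = 12; dotted minim = 24; dotted crotchet = 12; dotted crotchet = 12; minim = 16.
Sum: 3 + 8 + 6 + 12 + 24 + 12 + 24 + 12 + 12 + 16 = 129.
129 ÷ 56 = 2 complete bars with 17 thirty-second notes remaining.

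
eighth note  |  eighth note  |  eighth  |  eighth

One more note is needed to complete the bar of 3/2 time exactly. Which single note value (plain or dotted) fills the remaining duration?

The bar of 3/2 = 12 eighth notes.
Each duration in eighth notes: eighth note = 1; eighth note = 1; eighth = 1; eighth = 1.
Altogether 1 + 1 + 1 + 1 = 4.
Remaining: 12 − 4 = 8 eighth notes, which is a whole note.

whole note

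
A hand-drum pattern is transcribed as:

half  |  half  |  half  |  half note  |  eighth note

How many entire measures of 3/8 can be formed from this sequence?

5

One bar of 3/8 = 3 eighth notes.
Each duration in eighth notes: half = 4; half = 4; half = 4; half note = 4; eighth note = 1.
Total: 4 + 4 + 4 + 4 + 1 = 17.
17 ÷ 3 = 5 complete bars with 2 left over.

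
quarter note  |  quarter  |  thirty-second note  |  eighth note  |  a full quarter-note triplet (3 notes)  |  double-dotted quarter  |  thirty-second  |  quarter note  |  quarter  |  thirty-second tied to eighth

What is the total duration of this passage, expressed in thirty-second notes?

73

Working in thirty-second notes: quarter note = 8; quarter = 8; thirty-second note = 1; eighth note = 4; a full quarter-note triplet (3 notes) (three triplet quarters span one half) = 16; double-dotted quarter = 14; thirty-second = 1; quarter note = 8; quarter = 8; thirty-second tied to eighth (thirty-second + eighth) = 5.
Total: 8 + 8 + 1 + 4 + 16 + 14 + 1 + 8 + 8 + 5 = 73 thirty-second notes.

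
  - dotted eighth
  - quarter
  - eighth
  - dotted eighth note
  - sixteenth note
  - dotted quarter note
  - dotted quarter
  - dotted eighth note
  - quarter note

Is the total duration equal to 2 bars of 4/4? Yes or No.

Yes

One bar of 4/4 = 16 sixteenth notes, so 2 bars = 32.
In sixteenth notes: dotted eighth = 3; quarter = 4; eighth = 2; dotted eighth note = 3; sixteenth note = 1; dotted quarter note = 6; dotted quarter = 6; dotted eighth note = 3; quarter note = 4.
Altogether 3 + 4 + 2 + 3 + 1 + 6 + 6 + 3 + 4 = 32.
32 equals 32, so the answer is Yes.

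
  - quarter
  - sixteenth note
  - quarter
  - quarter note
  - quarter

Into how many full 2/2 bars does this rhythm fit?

1

One bar of 2/2 = 16 sixteenth notes.
Convert each value to sixteenth notes: quarter = 4; sixteenth note = 1; quarter = 4; quarter note = 4; quarter = 4.
Sum: 4 + 1 + 4 + 4 + 4 = 17.
17 ÷ 16 = 1 complete bar with 1 left over.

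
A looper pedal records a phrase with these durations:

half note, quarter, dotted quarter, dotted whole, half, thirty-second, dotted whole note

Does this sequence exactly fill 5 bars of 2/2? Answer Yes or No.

One bar of 2/2 = 32 thirty-second notes, so 5 bars = 160.
Convert each value to thirty-second notes: half note = 16; quarter = 8; dotted quarter = 12; dotted whole = 48; half = 16; thirty-second = 1; dotted whole note = 48.
Adding: 16 + 8 + 12 + 48 + 16 + 1 + 48 = 149.
149 falls short of 160, so the answer is No.

No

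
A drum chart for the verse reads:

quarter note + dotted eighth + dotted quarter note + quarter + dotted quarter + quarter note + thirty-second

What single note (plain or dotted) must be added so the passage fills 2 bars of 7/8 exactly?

2 bars of 7/8 = 56 thirty-second notes.
In thirty-second notes: quarter note = 8; dotted eighth = 6; dotted quarter note = 12; quarter = 8; dotted quarter = 12; quarter note = 8; thirty-second = 1.
Total: 8 + 6 + 12 + 8 + 12 + 8 + 1 = 55.
Remaining: 56 − 55 = 1 thirty-second note, which is a thirty-second note.

thirty-second note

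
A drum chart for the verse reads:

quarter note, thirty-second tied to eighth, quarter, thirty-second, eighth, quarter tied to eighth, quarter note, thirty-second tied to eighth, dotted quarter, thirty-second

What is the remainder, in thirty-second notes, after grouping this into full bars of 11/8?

One bar of 11/8 = 44 thirty-second notes.
In thirty-second notes: quarter note = 8; thirty-second tied to eighth (thirty-second + eighth) = 5; quarter = 8; thirty-second = 1; eighth = 4; quarter tied to eighth (quarter + eighth) = 12; quarter note = 8; thirty-second tied to eighth (thirty-second + eighth) = 5; dotted quarter = 12; thirty-second = 1.
Adding: 8 + 5 + 8 + 1 + 4 + 12 + 8 + 5 + 12 + 1 = 64.
64 ÷ 44 = 1 complete bar with 20 thirty-second notes remaining.

20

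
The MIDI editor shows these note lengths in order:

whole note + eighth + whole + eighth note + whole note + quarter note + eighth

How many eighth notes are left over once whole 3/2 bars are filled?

One bar of 3/2 = 12 eighth notes.
In eighth notes: whole note = 8; eighth = 1; whole = 8; eighth note = 1; whole note = 8; quarter note = 2; eighth = 1.
Altogether 8 + 1 + 8 + 1 + 8 + 2 + 1 = 29.
29 ÷ 12 = 2 complete bars with 5 eighth notes remaining.

5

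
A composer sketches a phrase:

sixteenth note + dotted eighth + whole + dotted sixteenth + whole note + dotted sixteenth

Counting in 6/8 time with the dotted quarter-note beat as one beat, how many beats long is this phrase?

6.5

One dotted quarter-note beat = 12 thirty-second notes.
In thirty-second notes: sixteenth note = 2; dotted eighth = 6; whole = 32; dotted sixteenth = 3; whole note = 32; dotted sixteenth = 3.
Sum: 2 + 6 + 32 + 3 + 32 + 3 = 78.
78 ÷ 12 = 6.5 beats.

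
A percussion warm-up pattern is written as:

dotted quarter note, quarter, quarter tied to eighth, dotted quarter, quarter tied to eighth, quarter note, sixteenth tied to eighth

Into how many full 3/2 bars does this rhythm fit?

One bar of 3/2 = 24 sixteenth notes.
Working in sixteenth notes: dotted quarter note = 6; quarter = 4; quarter tied to eighth (quarter + eighth) = 6; dotted quarter = 6; quarter tied to eighth (quarter + eighth) = 6; quarter note = 4; sixteenth tied to eighth (sixteenth + eighth) = 3.
Adding: 6 + 4 + 6 + 6 + 6 + 4 + 3 = 35.
35 ÷ 24 = 1 complete bar with 11 left over.

1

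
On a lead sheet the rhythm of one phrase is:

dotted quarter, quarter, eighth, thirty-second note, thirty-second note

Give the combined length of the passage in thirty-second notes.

In thirty-second notes: dotted quarter = 12; quarter = 8; eighth = 4; thirty-second note = 1; thirty-second note = 1.
Altogether 12 + 8 + 4 + 1 + 1 = 26 thirty-second notes.

26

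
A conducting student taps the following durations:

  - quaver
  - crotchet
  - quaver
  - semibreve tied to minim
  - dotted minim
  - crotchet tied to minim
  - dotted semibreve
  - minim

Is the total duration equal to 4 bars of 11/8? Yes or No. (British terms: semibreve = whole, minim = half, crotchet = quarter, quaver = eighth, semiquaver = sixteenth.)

One bar of 11/8 = 11 eighth notes, so 4 bars = 44.
In eighth notes: quaver = 1; crotchet = 2; quaver = 1; semibreve tied to minim (semibreve + minim) = 12; dotted minim = 6; crotchet tied to minim (crotchet + minim) = 6; dotted semibreve = 12; minim = 4.
Total: 1 + 2 + 1 + 12 + 6 + 6 + 12 + 4 = 44.
44 equals 44, so the answer is Yes.

Yes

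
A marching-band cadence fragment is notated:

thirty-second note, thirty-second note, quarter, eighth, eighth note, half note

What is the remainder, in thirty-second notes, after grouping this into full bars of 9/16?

One bar of 9/16 = 18 thirty-second notes.
Working in thirty-second notes: thirty-second note = 1; thirty-second note = 1; quarter = 8; eighth = 4; eighth note = 4; half note = 16.
Adding: 1 + 1 + 8 + 4 + 4 + 16 = 34.
34 ÷ 18 = 1 complete bar with 16 thirty-second notes remaining.

16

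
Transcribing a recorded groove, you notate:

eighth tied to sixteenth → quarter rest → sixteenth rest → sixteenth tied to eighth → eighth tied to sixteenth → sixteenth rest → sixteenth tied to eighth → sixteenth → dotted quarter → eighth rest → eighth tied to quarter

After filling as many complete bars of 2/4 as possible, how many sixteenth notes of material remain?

One bar of 2/4 = 8 sixteenth notes.
Working in sixteenth notes: eighth tied to sixteenth (eighth + sixteenth) = 3; quarter rest = 4; sixteenth rest = 1; sixteenth tied to eighth (sixteenth + eighth) = 3; eighth tied to sixteenth (eighth + sixteenth) = 3; sixteenth rest = 1; sixteenth tied to eighth (sixteenth + eighth) = 3; sixteenth = 1; dotted quarter = 6; eighth rest = 2; eighth tied to quarter (eighth + quarter) = 6.
Total: 3 + 4 + 1 + 3 + 3 + 1 + 3 + 1 + 6 + 2 + 6 = 33.
33 ÷ 8 = 4 complete bars with 1 sixteenth note remaining.

1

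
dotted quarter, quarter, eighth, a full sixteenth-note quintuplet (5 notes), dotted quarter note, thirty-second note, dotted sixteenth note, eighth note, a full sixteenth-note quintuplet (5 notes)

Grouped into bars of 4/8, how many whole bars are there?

One bar of 4/8 = 16 thirty-second notes.
In thirty-second notes: dotted quarter = 12; quarter = 8; eighth = 4; a full sixteenth-note quintuplet (5 notes) (five quintuplet sixteenths span one quarter) = 8; dotted quarter note = 12; thirty-second note = 1; dotted sixteenth note = 3; eighth note = 4; a full sixteenth-note quintuplet (5 notes) (five quintuplet sixteenths span one quarter) = 8.
Total: 12 + 8 + 4 + 8 + 12 + 1 + 3 + 4 + 8 = 60.
60 ÷ 16 = 3 complete bars with 12 left over.

3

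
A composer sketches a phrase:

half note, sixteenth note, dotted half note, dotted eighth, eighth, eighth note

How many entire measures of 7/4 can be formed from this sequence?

One bar of 7/4 = 28 sixteenth notes.
Each duration in sixteenth notes: half note = 8; sixteenth note = 1; dotted half note = 12; dotted eighth = 3; eighth = 2; eighth note = 2.
Total: 8 + 1 + 12 + 3 + 2 + 2 = 28.
28 ÷ 28 = 1 complete bar with 0 left over.

1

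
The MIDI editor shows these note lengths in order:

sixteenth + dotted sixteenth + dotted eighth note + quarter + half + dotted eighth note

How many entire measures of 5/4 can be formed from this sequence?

1

One bar of 5/4 = 40 thirty-second notes.
Express everything in thirty-second notes: sixteenth = 2; dotted sixteenth = 3; dotted eighth note = 6; quarter = 8; half = 16; dotted eighth note = 6.
Adding: 2 + 3 + 6 + 8 + 16 + 6 = 41.
41 ÷ 40 = 1 complete bar with 1 left over.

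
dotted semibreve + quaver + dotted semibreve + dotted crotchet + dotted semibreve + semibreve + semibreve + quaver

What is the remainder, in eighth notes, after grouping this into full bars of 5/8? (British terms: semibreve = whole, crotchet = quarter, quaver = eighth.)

2

One bar of 5/8 = 5 eighth notes.
In eighth notes: dotted semibreve = 12; quaver = 1; dotted semibreve = 12; dotted crotchet = 3; dotted semibreve = 12; semibreve = 8; semibreve = 8; quaver = 1.
Adding: 12 + 1 + 12 + 3 + 12 + 8 + 8 + 1 = 57.
57 ÷ 5 = 11 complete bars with 2 eighth notes remaining.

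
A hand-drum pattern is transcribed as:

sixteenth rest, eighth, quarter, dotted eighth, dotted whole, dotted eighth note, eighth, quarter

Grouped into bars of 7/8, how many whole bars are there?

3

One bar of 7/8 = 14 sixteenth notes.
Working in sixteenth notes: sixteenth rest = 1; eighth = 2; quarter = 4; dotted eighth = 3; dotted whole = 24; dotted eighth note = 3; eighth = 2; quarter = 4.
Total: 1 + 2 + 4 + 3 + 24 + 3 + 2 + 4 = 43.
43 ÷ 14 = 3 complete bars with 1 left over.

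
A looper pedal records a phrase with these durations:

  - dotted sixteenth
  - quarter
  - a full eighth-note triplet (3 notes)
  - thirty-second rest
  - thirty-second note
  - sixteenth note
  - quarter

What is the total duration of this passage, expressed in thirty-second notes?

Express everything in thirty-second notes: dotted sixteenth = 3; quarter = 8; a full eighth-note triplet (3 notes) (three triplet eighths span one quarter) = 8; thirty-second rest = 1; thirty-second note = 1; sixteenth note = 2; quarter = 8.
Sum: 3 + 8 + 8 + 1 + 1 + 2 + 8 = 31 thirty-second notes.

31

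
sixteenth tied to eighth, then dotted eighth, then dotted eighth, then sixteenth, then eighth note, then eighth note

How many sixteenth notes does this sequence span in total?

In sixteenth notes: sixteenth tied to eighth (sixteenth + eighth) = 3; dotted eighth = 3; dotted eighth = 3; sixteenth = 1; eighth note = 2; eighth note = 2.
Adding: 3 + 3 + 3 + 1 + 2 + 2 = 14 sixteenth notes.

14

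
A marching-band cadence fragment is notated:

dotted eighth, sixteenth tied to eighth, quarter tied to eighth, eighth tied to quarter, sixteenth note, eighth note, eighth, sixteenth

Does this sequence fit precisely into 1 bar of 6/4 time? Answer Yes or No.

Yes

One bar of 6/4 = 24 sixteenth notes.
Each duration in sixteenth notes: dotted eighth = 3; sixteenth tied to eighth (sixteenth + eighth) = 3; quarter tied to eighth (quarter + eighth) = 6; eighth tied to quarter (eighth + quarter) = 6; sixteenth note = 1; eighth note = 2; eighth = 2; sixteenth = 1.
Total: 3 + 3 + 6 + 6 + 1 + 2 + 2 + 1 = 24.
24 equals 24, so the answer is Yes.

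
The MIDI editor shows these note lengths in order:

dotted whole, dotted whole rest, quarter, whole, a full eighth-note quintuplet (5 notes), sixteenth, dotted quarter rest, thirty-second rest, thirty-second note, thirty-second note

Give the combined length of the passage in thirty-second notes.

169

Express everything in thirty-second notes: dotted whole = 48; dotted whole rest = 48; quarter = 8; whole = 32; a full eighth-note quintuplet (5 notes) (five quintuplet eighths span one half) = 16; sixteenth = 2; dotted quarter rest = 12; thirty-second rest = 1; thirty-second note = 1; thirty-second note = 1.
Total: 48 + 48 + 8 + 32 + 16 + 2 + 12 + 1 + 1 + 1 = 169 thirty-second notes.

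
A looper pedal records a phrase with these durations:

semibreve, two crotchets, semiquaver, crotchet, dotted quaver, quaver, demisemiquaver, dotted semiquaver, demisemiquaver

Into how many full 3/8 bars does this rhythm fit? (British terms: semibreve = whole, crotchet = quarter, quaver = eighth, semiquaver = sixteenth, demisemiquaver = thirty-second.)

6

One bar of 3/8 = 12 thirty-second notes.
In thirty-second notes: semibreve = 32; crotchet = 8; crotchet = 8; semiquaver = 2; crotchet = 8; dotted quaver = 6; quaver = 4; demisemiquaver = 1; dotted semiquaver = 3; demisemiquaver = 1.
Total: 32 + 8 + 8 + 2 + 8 + 6 + 4 + 1 + 3 + 1 = 73.
73 ÷ 12 = 6 complete bars with 1 left over.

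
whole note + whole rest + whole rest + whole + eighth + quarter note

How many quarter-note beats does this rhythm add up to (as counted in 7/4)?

17.5

One quarter-note beat = 2 eighth notes.
Working in eighth notes: whole note = 8; whole rest = 8; whole rest = 8; whole = 8; eighth = 1; quarter note = 2.
Total: 8 + 8 + 8 + 8 + 1 + 2 = 35.
35 ÷ 2 = 17.5 beats.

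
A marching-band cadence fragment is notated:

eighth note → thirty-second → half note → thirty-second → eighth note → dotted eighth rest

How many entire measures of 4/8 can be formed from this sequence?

One bar of 4/8 = 16 thirty-second notes.
Convert each value to thirty-second notes: eighth note = 4; thirty-second = 1; half note = 16; thirty-second = 1; eighth note = 4; dotted eighth rest = 6.
Adding: 4 + 1 + 16 + 1 + 4 + 6 = 32.
32 ÷ 16 = 2 complete bars with 0 left over.

2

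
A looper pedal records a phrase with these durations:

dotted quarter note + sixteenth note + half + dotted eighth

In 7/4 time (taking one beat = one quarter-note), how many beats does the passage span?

One quarter-note beat = 4 sixteenth notes.
In sixteenth notes: dotted quarter note = 6; sixteenth note = 1; half = 8; dotted eighth = 3.
Total: 6 + 1 + 8 + 3 = 18.
18 ÷ 4 = 4.5 beats.

4.5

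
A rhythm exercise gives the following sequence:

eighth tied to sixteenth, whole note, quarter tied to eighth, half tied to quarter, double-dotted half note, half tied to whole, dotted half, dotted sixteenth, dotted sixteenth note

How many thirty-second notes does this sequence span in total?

Working in thirty-second notes: eighth tied to sixteenth (eighth + sixteenth) = 6; whole note = 32; quarter tied to eighth (quarter + eighth) = 12; half tied to quarter (half + quarter) = 24; double-dotted half note = 28; half tied to whole (half + whole) = 48; dotted half = 24; dotted sixteenth = 3; dotted sixteenth note = 3.
Adding: 6 + 32 + 12 + 24 + 28 + 48 + 24 + 3 + 3 = 180 thirty-second notes.

180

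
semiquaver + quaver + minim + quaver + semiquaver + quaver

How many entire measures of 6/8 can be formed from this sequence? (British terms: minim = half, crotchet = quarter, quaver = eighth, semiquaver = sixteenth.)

One bar of 6/8 = 12 sixteenth notes.
Convert each value to sixteenth notes: semiquaver = 1; quaver = 2; minim = 8; quaver = 2; semiquaver = 1; quaver = 2.
Sum: 1 + 2 + 8 + 2 + 1 + 2 = 16.
16 ÷ 12 = 1 complete bar with 4 left over.

1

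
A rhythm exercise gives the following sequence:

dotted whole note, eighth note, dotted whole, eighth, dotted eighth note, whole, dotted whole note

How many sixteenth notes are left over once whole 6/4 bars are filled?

One bar of 6/4 = 24 sixteenth notes.
Each duration in sixteenth notes: dotted whole note = 24; eighth note = 2; dotted whole = 24; eighth = 2; dotted eighth note = 3; whole = 16; dotted whole note = 24.
Total: 24 + 2 + 24 + 2 + 3 + 16 + 24 = 95.
95 ÷ 24 = 3 complete bars with 23 sixteenth notes remaining.

23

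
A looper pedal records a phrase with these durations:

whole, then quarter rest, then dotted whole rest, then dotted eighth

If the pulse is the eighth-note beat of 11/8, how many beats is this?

One eighth-note beat = 2 sixteenth notes.
Working in sixteenth notes: whole = 16; quarter rest = 4; dotted whole rest = 24; dotted eighth = 3.
Altogether 16 + 4 + 24 + 3 = 47.
47 ÷ 2 = 23.5 beats.

23.5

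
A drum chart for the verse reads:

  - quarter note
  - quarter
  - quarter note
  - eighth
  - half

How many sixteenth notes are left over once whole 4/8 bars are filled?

6

One bar of 4/8 = 4 eighth notes.
Each duration in eighth notes: quarter note = 2; quarter = 2; quarter note = 2; eighth = 1; half = 4.
Sum: 2 + 2 + 2 + 1 + 4 = 11.
11 ÷ 4 = 2 complete bars with 3 eighth notes remaining = 6 sixteenth notes.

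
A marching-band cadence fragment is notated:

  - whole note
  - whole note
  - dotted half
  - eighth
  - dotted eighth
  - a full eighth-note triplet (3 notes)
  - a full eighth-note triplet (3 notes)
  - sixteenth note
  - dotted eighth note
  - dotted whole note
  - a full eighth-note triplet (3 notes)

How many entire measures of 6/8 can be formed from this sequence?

One bar of 6/8 = 12 sixteenth notes.
In sixteenth notes: whole note = 16; whole note = 16; dotted half = 12; eighth = 2; dotted eighth = 3; a full eighth-note triplet (3 notes) (three triplet eighths span one quarter) = 4; a full eighth-note triplet (3 notes) (three triplet eighths span one quarter) = 4; sixteenth note = 1; dotted eighth note = 3; dotted whole note = 24; a full eighth-note triplet (3 notes) (three triplet eighths span one quarter) = 4.
Altogether 16 + 16 + 12 + 2 + 3 + 4 + 4 + 1 + 3 + 24 + 4 = 89.
89 ÷ 12 = 7 complete bars with 5 left over.

7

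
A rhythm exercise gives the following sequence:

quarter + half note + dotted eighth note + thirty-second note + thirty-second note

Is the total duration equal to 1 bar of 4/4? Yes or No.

Yes

One bar of 4/4 = 32 thirty-second notes.
Convert each value to thirty-second notes: quarter = 8; half note = 16; dotted eighth note = 6; thirty-second note = 1; thirty-second note = 1.
Total: 8 + 16 + 6 + 1 + 1 = 32.
32 equals 32, so the answer is Yes.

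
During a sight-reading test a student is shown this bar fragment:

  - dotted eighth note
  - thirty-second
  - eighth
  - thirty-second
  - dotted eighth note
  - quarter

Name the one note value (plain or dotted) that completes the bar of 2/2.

dotted eighth note

The bar of 2/2 = 32 thirty-second notes.
Convert each value to thirty-second notes: dotted eighth note = 6; thirty-second = 1; eighth = 4; thirty-second = 1; dotted eighth note = 6; quarter = 8.
Total: 6 + 1 + 4 + 1 + 6 + 8 = 26.
Remaining: 32 − 26 = 6 thirty-second notes, which is a dotted eighth note.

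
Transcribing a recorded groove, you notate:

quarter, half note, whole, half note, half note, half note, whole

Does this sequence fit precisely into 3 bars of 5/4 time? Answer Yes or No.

No

One bar of 5/4 = 5 quarter notes, so 3 bars = 15.
Working in quarter notes: quarter = 1; half note = 2; whole = 4; half note = 2; half note = 2; half note = 2; whole = 4.
Adding: 1 + 2 + 4 + 2 + 2 + 2 + 4 = 17.
17 exceeds 15, so the answer is No.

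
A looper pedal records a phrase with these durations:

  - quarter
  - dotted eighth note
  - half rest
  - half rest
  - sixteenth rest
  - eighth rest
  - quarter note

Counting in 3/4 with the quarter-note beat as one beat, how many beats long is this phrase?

One quarter-note beat = 4 sixteenth notes.
Working in sixteenth notes: quarter = 4; dotted eighth note = 3; half rest = 8; half rest = 8; sixteenth rest = 1; eighth rest = 2; quarter note = 4.
Total: 4 + 3 + 8 + 8 + 1 + 2 + 4 = 30.
30 ÷ 4 = 7.5 beats.

7.5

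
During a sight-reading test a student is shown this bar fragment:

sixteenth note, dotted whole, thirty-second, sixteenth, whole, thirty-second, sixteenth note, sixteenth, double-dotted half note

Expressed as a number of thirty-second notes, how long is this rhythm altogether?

Express everything in thirty-second notes: sixteenth note = 2; dotted whole = 48; thirty-second = 1; sixteenth = 2; whole = 32; thirty-second = 1; sixteenth note = 2; sixteenth = 2; double-dotted half note = 28.
Altogether 2 + 48 + 1 + 2 + 32 + 1 + 2 + 2 + 28 = 118 thirty-second notes.

118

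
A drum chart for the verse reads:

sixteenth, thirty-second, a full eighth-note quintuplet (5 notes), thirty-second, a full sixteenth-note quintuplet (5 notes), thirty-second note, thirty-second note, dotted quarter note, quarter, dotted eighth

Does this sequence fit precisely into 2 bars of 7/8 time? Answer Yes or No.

One bar of 7/8 = 28 thirty-second notes, so 2 bars = 56.
Working in thirty-second notes: sixteenth = 2; thirty-second = 1; a full eighth-note quintuplet (5 notes) (five quintuplet eighths span one half) = 16; thirty-second = 1; a full sixteenth-note quintuplet (5 notes) (five quintuplet sixteenths span one quarter) = 8; thirty-second note = 1; thirty-second note = 1; dotted quarter note = 12; quarter = 8; dotted eighth = 6.
Total: 2 + 1 + 16 + 1 + 8 + 1 + 1 + 12 + 8 + 6 = 56.
56 equals 56, so the answer is Yes.

Yes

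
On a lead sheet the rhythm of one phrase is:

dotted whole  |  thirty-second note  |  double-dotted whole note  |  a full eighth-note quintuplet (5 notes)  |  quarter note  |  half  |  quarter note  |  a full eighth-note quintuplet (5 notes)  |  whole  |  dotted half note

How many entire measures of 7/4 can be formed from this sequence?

One bar of 7/4 = 56 thirty-second notes.
In thirty-second notes: dotted whole = 48; thirty-second note = 1; double-dotted whole note = 56; a full eighth-note quintuplet (5 notes) (five quintuplet eighths span one half) = 16; quarter note = 8; half = 16; quarter note = 8; a full eighth-note quintuplet (5 notes) (five quintuplet eighths span one half) = 16; whole = 32; dotted half note = 24.
Altogether 48 + 1 + 56 + 16 + 8 + 16 + 8 + 16 + 32 + 24 = 225.
225 ÷ 56 = 4 complete bars with 1 left over.

4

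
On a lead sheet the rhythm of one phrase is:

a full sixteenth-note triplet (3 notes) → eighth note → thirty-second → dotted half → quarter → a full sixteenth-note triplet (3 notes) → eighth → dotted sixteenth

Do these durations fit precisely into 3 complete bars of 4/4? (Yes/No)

No

One bar of 4/4 = 32 thirty-second notes, so 3 bars = 96.
Express everything in thirty-second notes: a full sixteenth-note triplet (3 notes) (three triplet sixteenths span one eighth) = 4; eighth note = 4; thirty-second = 1; dotted half = 24; quarter = 8; a full sixteenth-note triplet (3 notes) (three triplet sixteenths span one eighth) = 4; eighth = 4; dotted sixteenth = 3.
Adding: 4 + 4 + 1 + 24 + 8 + 4 + 4 + 3 = 52.
52 falls short of 96, so the answer is No.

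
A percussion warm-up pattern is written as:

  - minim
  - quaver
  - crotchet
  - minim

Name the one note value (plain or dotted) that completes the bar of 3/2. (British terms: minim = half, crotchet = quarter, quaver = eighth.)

The bar of 3/2 = 12 eighth notes.
Express everything in eighth notes: minim = 4; quaver = 1; crotchet = 2; minim = 4.
Total: 4 + 1 + 2 + 4 = 11.
Remaining: 12 − 11 = 1 eighth note, which is a eighth note.

eighth note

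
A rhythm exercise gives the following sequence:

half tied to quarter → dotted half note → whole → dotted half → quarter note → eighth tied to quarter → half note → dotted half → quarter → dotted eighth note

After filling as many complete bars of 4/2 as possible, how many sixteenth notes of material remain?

One bar of 4/2 = 32 sixteenth notes.
Working in sixteenth notes: half tied to quarter (half + quarter) = 12; dotted half note = 12; whole = 16; dotted half = 12; quarter note = 4; eighth tied to quarter (eighth + quarter) = 6; half note = 8; dotted half = 12; quarter = 4; dotted eighth note = 3.
Total: 12 + 12 + 16 + 12 + 4 + 6 + 8 + 12 + 4 + 3 = 89.
89 ÷ 32 = 2 complete bars with 25 sixteenth notes remaining.

25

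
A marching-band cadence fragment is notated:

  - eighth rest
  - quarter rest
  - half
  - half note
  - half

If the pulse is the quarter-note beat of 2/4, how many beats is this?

One quarter-note beat = 2 eighth notes.
Working in eighth notes: eighth rest = 1; quarter rest = 2; half = 4; half note = 4; half = 4.
Altogether 1 + 2 + 4 + 4 + 4 = 15.
15 ÷ 2 = 7.5 beats.

7.5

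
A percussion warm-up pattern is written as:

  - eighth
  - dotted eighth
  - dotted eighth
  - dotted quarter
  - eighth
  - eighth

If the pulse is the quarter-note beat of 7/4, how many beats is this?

One quarter-note beat = 4 sixteenth notes.
In sixteenth notes: eighth = 2; dotted eighth = 3; dotted eighth = 3; dotted quarter = 6; eighth = 2; eighth = 2.
Adding: 2 + 3 + 3 + 6 + 2 + 2 = 18.
18 ÷ 4 = 4.5 beats.

4.5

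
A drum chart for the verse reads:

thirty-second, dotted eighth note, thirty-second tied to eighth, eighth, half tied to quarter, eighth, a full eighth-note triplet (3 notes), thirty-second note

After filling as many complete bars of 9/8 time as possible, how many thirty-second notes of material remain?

One bar of 9/8 = 36 thirty-second notes.
Working in thirty-second notes: thirty-second = 1; dotted eighth note = 6; thirty-second tied to eighth (thirty-second + eighth) = 5; eighth = 4; half tied to quarter (half + quarter) = 24; eighth = 4; a full eighth-note triplet (3 notes) (three triplet eighths span one quarter) = 8; thirty-second note = 1.
Sum: 1 + 6 + 5 + 4 + 24 + 4 + 8 + 1 = 53.
53 ÷ 36 = 1 complete bar with 17 thirty-second notes remaining.

17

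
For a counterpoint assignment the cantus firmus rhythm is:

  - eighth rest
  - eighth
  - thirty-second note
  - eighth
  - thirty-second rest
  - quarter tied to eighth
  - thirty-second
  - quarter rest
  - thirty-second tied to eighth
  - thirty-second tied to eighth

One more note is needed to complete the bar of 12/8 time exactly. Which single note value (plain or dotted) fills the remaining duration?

dotted sixteenth note

The bar of 12/8 = 48 thirty-second notes.
In thirty-second notes: eighth rest = 4; eighth = 4; thirty-second note = 1; eighth = 4; thirty-second rest = 1; quarter tied to eighth (quarter + eighth) = 12; thirty-second = 1; quarter rest = 8; thirty-second tied to eighth (thirty-second + eighth) = 5; thirty-second tied to eighth (thirty-second + eighth) = 5.
Sum: 4 + 4 + 1 + 4 + 1 + 12 + 1 + 8 + 5 + 5 = 45.
Remaining: 48 − 45 = 3 thirty-second notes, which is a dotted sixteenth note.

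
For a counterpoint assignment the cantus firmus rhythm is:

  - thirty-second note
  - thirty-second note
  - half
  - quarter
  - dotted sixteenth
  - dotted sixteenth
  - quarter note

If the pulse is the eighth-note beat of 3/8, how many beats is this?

10

One eighth-note beat = 4 thirty-second notes.
In thirty-second notes: thirty-second note = 1; thirty-second note = 1; half = 16; quarter = 8; dotted sixteenth = 3; dotted sixteenth = 3; quarter note = 8.
Adding: 1 + 1 + 16 + 8 + 3 + 3 + 8 = 40.
40 ÷ 4 = 10 beats.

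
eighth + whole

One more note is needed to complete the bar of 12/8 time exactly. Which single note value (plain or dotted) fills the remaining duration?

The bar of 12/8 = 12 eighth notes.
Express everything in eighth notes: eighth = 1; whole = 8.
Altogether 1 + 8 = 9.
Remaining: 12 − 9 = 3 eighth notes, which is a dotted quarter note.

dotted quarter note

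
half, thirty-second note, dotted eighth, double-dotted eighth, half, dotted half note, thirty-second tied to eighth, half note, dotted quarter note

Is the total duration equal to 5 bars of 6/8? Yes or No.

One bar of 6/8 = 24 thirty-second notes, so 5 bars = 120.
Convert each value to thirty-second notes: half = 16; thirty-second note = 1; dotted eighth = 6; double-dotted eighth = 7; half = 16; dotted half note = 24; thirty-second tied to eighth (thirty-second + eighth) = 5; half note = 16; dotted quarter note = 12.
Adding: 16 + 1 + 6 + 7 + 16 + 24 + 5 + 16 + 12 = 103.
103 falls short of 120, so the answer is No.

No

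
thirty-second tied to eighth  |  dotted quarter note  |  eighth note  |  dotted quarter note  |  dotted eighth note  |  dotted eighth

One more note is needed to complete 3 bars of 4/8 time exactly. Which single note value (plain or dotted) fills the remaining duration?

3 bars of 4/8 = 48 thirty-second notes.
Express everything in thirty-second notes: thirty-second tied to eighth (thirty-second + eighth) = 5; dotted quarter note = 12; eighth note = 4; dotted quarter note = 12; dotted eighth note = 6; dotted eighth = 6.
Total: 5 + 12 + 4 + 12 + 6 + 6 = 45.
Remaining: 48 − 45 = 3 thirty-second notes, which is a dotted sixteenth note.

dotted sixteenth note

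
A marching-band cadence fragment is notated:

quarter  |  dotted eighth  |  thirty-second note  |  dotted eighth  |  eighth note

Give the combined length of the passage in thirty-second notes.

Each duration in thirty-second notes: quarter = 8; dotted eighth = 6; thirty-second note = 1; dotted eighth = 6; eighth note = 4.
Sum: 8 + 6 + 1 + 6 + 4 = 25 thirty-second notes.

25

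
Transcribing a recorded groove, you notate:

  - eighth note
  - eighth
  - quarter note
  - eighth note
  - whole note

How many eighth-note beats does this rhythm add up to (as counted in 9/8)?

13

One eighth-note beat = 2 sixteenth notes.
Working in sixteenth notes: eighth note = 2; eighth = 2; quarter note = 4; eighth note = 2; whole note = 16.
Total: 2 + 2 + 4 + 2 + 16 = 26.
26 ÷ 2 = 13 beats.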